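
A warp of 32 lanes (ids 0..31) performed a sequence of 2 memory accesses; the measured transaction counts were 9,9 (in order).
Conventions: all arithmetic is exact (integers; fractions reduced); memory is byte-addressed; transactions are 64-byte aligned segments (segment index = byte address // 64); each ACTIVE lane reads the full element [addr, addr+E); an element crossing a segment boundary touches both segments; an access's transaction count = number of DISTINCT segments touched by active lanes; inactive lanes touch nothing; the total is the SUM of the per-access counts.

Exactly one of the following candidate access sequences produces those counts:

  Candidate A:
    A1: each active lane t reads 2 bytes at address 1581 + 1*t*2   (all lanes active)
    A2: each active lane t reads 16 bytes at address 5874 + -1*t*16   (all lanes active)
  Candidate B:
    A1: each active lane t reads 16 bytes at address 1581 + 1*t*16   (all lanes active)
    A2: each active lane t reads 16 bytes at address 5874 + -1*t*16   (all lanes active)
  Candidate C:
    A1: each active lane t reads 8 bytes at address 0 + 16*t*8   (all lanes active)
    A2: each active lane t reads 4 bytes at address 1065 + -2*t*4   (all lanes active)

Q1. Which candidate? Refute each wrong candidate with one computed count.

A: A1 gives 2 transactions, not 9
C: A1 gives 32 transactions, not 9
B: all counts match (9,9)

Answer: B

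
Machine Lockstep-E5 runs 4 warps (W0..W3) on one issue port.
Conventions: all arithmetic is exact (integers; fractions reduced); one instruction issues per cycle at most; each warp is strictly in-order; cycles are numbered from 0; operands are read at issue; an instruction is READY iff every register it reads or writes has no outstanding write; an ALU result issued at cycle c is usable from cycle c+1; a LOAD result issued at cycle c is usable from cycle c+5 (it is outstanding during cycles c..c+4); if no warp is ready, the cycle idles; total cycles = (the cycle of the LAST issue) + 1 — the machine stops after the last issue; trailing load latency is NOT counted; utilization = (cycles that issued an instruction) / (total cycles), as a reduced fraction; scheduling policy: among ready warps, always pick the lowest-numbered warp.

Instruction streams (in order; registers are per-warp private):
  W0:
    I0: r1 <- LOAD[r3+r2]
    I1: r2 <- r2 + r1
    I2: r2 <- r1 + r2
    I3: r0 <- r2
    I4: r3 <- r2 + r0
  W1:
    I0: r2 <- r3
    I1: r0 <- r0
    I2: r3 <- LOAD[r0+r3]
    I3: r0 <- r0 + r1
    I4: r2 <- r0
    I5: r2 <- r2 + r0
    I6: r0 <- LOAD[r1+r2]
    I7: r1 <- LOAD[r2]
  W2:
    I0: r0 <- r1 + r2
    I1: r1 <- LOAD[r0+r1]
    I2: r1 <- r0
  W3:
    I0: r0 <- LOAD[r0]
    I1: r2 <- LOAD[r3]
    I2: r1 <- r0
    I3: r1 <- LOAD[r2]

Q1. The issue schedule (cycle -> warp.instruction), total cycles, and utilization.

cycle 0: W0.I0
cycle 1: W1.I0
cycle 2: W1.I1
cycle 3: W1.I2
cycle 4: W1.I3
cycle 5: W0.I1
cycle 6: W0.I2
cycle 7: W0.I3
cycle 8: W0.I4
cycle 9: W1.I4
cycle 10: W1.I5
cycle 11: W1.I6
cycle 12: W1.I7
cycle 13: W2.I0
cycle 14: W2.I1
cycle 15: W3.I0
cycle 16: W3.I1
cycle 17: idle
cycle 18: idle
cycle 19: W2.I2
cycle 20: W3.I2
cycle 21: W3.I3

Answer: 22 cycles, utilization 10/11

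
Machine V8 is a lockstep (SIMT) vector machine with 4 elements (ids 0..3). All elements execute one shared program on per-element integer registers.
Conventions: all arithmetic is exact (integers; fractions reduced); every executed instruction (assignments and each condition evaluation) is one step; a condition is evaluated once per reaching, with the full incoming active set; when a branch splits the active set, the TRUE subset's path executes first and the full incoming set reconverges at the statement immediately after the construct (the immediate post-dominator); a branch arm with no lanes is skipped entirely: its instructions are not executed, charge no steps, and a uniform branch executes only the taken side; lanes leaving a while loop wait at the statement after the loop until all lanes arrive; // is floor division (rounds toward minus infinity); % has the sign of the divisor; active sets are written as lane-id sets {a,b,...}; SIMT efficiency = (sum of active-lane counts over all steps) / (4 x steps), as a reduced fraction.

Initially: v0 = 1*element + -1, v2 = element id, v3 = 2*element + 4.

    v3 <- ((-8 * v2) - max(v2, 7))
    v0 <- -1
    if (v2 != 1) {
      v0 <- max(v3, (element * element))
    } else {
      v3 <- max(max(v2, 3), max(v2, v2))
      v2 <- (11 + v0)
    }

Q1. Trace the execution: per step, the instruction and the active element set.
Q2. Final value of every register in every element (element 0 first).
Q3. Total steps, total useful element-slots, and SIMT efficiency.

step 0: v3 <- ((-8 * v2) - max(v2, 7)) {0,1,2,3}
step 1: v0 <- -1                     {0,1,2,3}
step 2: eval (v2 != 1)               {0,1,2,3}
step 3: v0 <- max(v3, (element * element)) {0,2,3}
step 4: v3 <- max(max(v2, 3), max(v2, v2)) {1}
step 5: v2 <- (11 + v0)              {1}

Answer: 6 steps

v0: 0,-1,4,9
v2: 0,10,2,3
v3: -7,3,-23,-31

steps = 6; useful = 17; efficiency = 17/24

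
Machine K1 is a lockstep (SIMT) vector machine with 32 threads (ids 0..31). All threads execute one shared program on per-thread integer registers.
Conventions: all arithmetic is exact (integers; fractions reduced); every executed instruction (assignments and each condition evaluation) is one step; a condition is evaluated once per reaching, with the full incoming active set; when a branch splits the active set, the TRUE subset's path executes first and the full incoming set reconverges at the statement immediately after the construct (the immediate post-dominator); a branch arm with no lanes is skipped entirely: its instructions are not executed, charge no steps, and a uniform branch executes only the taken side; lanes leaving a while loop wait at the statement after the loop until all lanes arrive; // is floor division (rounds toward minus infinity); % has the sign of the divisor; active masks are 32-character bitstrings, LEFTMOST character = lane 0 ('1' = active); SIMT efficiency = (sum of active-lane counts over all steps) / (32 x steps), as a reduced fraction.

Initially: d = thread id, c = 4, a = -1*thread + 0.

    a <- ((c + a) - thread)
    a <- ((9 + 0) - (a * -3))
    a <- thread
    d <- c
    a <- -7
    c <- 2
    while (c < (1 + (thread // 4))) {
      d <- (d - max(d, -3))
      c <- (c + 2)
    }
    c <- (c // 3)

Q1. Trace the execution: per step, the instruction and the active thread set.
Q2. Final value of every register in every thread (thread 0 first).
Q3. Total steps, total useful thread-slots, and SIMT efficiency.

step 0: a <- ((c + a) - thread)      11111111111111111111111111111111
step 1: a <- ((9 + 0) - (a * -3))    11111111111111111111111111111111
step 2: a <- thread                  11111111111111111111111111111111
step 3: d <- c                       11111111111111111111111111111111
step 4: a <- -7                      11111111111111111111111111111111
step 5: c <- 2                       11111111111111111111111111111111
step 6: eval (c < (1 + (thread // 4))) 11111111111111111111111111111111
step 7: d <- (d - max(d, -3))        00000000111111111111111111111111
step 8: c <- (c + 2)                 00000000111111111111111111111111
step 9: eval (c < (1 + (thread // 4))) 00000000111111111111111111111111
step 10: d <- (d - max(d, -3))        00000000000000001111111111111111
step 11: c <- (c + 2)                 00000000000000001111111111111111
step 12: eval (c < (1 + (thread // 4))) 00000000000000001111111111111111
step 13: d <- (d - max(d, -3))        00000000000000000000000011111111
step 14: c <- (c + 2)                 00000000000000000000000011111111
step 15: eval (c < (1 + (thread // 4))) 00000000000000000000000011111111
step 16: c <- (c // 3)                11111111111111111111111111111111

Answer: 17 steps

d: 4,4,4,4,4,4,4,4,0,0,0,0,0,0,0,0,0,0,0,0,0,0,0,0,0,0,0,0,0,0,0,0
c: 0,0,0,0,0,0,0,0,1,1,1,1,1,1,1,1,2,2,2,2,2,2,2,2,2,2,2,2,2,2,2,2
a: -7,-7,-7,-7,-7,-7,-7,-7,-7,-7,-7,-7,-7,-7,-7,-7,-7,-7,-7,-7,-7,-7,-7,-7,-7,-7,-7,-7,-7,-7,-7,-7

steps = 17; useful = 400; efficiency = 400/544 = 25/34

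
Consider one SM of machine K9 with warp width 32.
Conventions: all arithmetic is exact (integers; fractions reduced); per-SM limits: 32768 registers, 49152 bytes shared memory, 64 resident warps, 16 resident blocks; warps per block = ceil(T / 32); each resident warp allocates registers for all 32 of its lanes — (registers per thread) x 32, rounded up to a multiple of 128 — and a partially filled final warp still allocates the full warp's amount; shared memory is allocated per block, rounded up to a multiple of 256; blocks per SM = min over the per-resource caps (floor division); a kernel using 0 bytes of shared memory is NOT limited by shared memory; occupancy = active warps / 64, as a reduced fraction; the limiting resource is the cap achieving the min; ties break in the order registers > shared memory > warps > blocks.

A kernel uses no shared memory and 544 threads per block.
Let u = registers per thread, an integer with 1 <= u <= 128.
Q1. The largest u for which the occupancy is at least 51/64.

Answer: u = 20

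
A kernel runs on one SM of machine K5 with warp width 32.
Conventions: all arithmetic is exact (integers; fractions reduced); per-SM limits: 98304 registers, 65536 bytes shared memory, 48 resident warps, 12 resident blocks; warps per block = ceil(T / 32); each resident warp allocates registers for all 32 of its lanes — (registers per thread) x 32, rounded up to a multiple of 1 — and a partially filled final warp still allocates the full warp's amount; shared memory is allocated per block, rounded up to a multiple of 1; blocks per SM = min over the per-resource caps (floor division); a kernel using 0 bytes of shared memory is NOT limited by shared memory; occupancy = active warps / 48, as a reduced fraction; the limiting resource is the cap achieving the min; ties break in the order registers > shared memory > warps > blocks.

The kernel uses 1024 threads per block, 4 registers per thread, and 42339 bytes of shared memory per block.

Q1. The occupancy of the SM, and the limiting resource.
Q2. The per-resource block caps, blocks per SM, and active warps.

Answer: occupancy 2/3, limited by shared memory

registers: 24 blocks
shared memory: 1 block
warps: 1 block
blocks: 12 blocks

Answer: 1 block, 32 active warps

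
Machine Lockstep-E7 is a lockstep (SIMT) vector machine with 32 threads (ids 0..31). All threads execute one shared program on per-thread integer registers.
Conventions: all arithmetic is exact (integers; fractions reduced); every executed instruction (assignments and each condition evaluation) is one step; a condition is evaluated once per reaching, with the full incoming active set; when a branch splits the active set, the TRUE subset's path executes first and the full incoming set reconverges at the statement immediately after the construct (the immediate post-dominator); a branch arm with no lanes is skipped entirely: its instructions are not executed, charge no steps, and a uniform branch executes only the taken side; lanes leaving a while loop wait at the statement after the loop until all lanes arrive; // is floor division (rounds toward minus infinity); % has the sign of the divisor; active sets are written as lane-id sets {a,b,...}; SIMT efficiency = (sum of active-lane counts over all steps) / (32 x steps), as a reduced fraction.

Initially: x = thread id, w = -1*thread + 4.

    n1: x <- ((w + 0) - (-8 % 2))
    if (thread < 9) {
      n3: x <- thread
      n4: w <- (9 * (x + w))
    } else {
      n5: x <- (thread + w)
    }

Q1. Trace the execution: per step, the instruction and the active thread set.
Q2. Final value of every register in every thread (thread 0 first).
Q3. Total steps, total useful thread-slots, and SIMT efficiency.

step 0: x <- ((w + 0) - (-8 % 2))    {0,1,2,3,4,5,6,7,8,9,10,11,12,13,14,15,16,17,18,19,20,21,22,23,24,25,26,27,28,29,30,31}
step 1: eval (thread < 9)            {0,1,2,3,4,5,6,7,8,9,10,11,12,13,14,15,16,17,18,19,20,21,22,23,24,25,26,27,28,29,30,31}
step 2: x <- thread                  {0,1,2,3,4,5,6,7,8}
step 3: w <- (9 * (x + w))           {0,1,2,3,4,5,6,7,8}
step 4: x <- (thread + w)            {9,10,11,12,13,14,15,16,17,18,19,20,21,22,23,24,25,26,27,28,29,30,31}

Answer: 5 steps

x: 0,1,2,3,4,5,6,7,8,4,4,4,4,4,4,4,4,4,4,4,4,4,4,4,4,4,4,4,4,4,4,4
w: 36,36,36,36,36,36,36,36,36,-5,-6,-7,-8,-9,-10,-11,-12,-13,-14,-15,-16,-17,-18,-19,-20,-21,-22,-23,-24,-25,-26,-27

steps = 5; useful = 105; efficiency = 105/160 = 21/32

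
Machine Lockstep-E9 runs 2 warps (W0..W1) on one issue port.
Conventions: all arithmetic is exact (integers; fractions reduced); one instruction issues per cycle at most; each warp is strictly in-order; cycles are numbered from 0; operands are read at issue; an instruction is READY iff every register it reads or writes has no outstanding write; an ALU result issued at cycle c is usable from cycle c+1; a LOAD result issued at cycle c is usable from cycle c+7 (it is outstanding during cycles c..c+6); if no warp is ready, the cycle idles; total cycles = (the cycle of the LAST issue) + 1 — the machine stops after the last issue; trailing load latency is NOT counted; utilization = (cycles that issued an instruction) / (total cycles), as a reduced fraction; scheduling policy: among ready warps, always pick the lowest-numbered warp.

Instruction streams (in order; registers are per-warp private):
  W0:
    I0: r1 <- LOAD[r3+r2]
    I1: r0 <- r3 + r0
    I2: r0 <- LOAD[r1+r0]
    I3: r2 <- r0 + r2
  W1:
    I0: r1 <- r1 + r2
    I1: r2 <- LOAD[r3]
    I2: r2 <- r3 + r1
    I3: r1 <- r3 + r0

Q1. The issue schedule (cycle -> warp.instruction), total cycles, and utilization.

cycle 0: W0.I0
cycle 1: W0.I1
cycle 2: W1.I0
cycle 3: W1.I1
cycle 4: idle
cycle 5: idle
cycle 6: idle
cycle 7: W0.I2
cycle 8: idle
cycle 9: idle
cycle 10: W1.I2
cycle 11: W1.I3
cycle 12: idle
cycle 13: idle
cycle 14: W0.I3

Answer: 15 cycles, utilization 8/15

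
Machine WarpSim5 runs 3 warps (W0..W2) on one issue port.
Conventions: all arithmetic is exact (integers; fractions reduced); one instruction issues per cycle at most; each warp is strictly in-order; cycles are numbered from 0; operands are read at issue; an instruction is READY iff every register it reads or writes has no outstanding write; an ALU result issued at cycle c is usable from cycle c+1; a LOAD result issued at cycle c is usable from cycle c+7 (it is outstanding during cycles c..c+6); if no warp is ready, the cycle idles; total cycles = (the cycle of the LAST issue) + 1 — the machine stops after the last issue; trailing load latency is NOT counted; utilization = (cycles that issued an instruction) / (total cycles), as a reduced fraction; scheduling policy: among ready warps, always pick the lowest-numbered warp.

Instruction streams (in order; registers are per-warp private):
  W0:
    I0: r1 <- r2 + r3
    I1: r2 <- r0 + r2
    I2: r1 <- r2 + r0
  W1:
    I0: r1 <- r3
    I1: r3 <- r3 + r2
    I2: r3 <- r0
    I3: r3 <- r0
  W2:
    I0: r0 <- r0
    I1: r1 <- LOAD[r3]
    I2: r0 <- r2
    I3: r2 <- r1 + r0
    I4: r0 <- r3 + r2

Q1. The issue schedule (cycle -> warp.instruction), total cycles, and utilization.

cycle 0: W0.I0
cycle 1: W0.I1
cycle 2: W0.I2
cycle 3: W1.I0
cycle 4: W1.I1
cycle 5: W1.I2
cycle 6: W1.I3
cycle 7: W2.I0
cycle 8: W2.I1
cycle 9: W2.I2
cycle 10: idle
cycle 11: idle
cycle 12: idle
cycle 13: idle
cycle 14: idle
cycle 15: W2.I3
cycle 16: W2.I4

Answer: 17 cycles, utilization 12/17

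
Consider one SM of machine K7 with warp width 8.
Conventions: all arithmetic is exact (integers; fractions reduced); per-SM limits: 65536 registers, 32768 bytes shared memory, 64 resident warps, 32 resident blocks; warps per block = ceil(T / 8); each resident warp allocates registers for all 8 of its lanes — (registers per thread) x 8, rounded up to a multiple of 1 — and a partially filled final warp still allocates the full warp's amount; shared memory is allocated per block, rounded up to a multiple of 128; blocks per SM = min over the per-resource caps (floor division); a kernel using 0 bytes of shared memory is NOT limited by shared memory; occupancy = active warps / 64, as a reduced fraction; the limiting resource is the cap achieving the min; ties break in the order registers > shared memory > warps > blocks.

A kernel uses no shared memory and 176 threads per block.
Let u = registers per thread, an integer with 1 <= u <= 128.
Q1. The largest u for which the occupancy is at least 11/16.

Answer: u = 128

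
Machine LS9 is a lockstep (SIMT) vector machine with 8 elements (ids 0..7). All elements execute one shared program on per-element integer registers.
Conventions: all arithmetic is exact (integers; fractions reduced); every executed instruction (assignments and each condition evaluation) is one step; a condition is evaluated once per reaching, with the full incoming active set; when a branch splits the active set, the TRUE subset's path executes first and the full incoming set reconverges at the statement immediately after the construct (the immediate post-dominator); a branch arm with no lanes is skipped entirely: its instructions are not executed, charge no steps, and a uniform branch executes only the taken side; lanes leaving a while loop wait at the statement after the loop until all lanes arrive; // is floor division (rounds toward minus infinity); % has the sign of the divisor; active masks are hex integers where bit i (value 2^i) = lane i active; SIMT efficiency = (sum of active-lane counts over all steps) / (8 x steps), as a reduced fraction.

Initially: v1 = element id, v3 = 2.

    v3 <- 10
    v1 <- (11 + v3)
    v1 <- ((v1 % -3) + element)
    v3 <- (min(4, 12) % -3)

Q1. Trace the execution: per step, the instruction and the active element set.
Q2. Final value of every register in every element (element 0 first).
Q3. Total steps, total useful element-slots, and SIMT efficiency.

step 0: v3 <- 10                     0xff
step 1: v1 <- (11 + v3)              0xff
step 2: v1 <- ((v1 % -3) + element)  0xff
step 3: v3 <- (min(4, 12) % -3)      0xff

Answer: 4 steps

v1: 0,1,2,3,4,5,6,7
v3: -2,-2,-2,-2,-2,-2,-2,-2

steps = 4; useful = 32; efficiency = 32/32 = 1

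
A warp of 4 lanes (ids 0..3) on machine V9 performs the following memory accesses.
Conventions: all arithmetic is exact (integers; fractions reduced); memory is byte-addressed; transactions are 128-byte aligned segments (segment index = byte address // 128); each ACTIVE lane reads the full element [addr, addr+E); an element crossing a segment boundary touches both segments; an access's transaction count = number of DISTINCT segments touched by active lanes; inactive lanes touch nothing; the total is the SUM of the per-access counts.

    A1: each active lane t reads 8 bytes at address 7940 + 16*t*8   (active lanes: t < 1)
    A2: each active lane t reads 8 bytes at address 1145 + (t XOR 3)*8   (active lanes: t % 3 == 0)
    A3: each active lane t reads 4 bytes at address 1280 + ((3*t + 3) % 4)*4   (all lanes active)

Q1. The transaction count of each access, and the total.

A1: 1 transaction
A2: 2 transactions
A3: 1 transaction

Answer: 1,2,1; total 4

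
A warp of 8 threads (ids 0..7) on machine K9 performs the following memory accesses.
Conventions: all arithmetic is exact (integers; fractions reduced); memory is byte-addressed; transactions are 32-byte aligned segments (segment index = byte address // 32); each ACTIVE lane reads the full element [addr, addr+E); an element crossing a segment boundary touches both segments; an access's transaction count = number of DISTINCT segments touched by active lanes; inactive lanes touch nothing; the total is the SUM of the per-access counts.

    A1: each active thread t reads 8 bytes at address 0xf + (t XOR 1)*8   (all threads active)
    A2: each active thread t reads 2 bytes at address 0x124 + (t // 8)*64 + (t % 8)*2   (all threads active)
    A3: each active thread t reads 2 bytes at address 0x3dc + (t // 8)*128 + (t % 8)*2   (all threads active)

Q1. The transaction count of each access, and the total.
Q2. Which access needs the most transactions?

A1: 3 transactions
A2: 1 transaction
A3: 2 transactions

Answer: 3,1,2; total 6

Answer: A1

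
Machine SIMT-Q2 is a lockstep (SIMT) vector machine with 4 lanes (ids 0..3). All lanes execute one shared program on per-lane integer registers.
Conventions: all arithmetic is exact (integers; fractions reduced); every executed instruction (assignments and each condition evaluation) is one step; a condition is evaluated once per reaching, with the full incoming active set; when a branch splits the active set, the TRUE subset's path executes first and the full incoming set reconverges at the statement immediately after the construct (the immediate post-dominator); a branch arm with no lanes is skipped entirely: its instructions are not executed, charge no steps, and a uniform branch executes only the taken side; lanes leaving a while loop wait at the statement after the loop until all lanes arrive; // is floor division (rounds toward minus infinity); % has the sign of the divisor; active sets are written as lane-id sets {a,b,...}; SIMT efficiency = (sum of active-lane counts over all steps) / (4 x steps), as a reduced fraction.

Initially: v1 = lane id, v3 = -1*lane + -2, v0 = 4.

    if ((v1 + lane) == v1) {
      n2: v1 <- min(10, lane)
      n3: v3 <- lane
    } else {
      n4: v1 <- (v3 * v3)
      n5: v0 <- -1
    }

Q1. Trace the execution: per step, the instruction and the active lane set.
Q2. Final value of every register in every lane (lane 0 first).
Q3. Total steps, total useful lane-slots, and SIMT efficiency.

step 0: eval ((v1 + lane) == v1)     {0,1,2,3}
step 1: v1 <- min(10, lane)          {0}
step 2: v3 <- lane                   {0}
step 3: v1 <- (v3 * v3)              {1,2,3}
step 4: v0 <- -1                     {1,2,3}

Answer: 5 steps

v1: 0,9,16,25
v3: 0,-3,-4,-5
v0: 4,-1,-1,-1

steps = 5; useful = 12; efficiency = 12/20 = 3/5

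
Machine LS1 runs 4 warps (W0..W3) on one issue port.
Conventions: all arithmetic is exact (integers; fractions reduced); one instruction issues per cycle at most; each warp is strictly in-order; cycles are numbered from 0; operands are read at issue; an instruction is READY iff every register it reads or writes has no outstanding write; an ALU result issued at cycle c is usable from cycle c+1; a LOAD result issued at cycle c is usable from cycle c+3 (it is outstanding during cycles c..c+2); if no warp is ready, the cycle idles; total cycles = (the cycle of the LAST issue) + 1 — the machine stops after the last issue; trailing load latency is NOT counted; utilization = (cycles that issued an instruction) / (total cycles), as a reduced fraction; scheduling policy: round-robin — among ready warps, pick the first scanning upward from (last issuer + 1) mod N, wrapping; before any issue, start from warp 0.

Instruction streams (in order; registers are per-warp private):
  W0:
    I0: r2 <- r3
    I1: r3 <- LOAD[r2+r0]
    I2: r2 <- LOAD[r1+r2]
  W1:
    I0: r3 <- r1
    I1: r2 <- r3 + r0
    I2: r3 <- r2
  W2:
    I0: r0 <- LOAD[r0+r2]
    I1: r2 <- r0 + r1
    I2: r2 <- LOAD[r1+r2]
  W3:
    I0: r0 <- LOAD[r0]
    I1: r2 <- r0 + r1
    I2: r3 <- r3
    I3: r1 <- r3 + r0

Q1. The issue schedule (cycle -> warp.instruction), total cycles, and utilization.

cycle 0: W0.I0
cycle 1: W1.I0
cycle 2: W2.I0
cycle 3: W3.I0
cycle 4: W0.I1
cycle 5: W1.I1
cycle 6: W2.I1
cycle 7: W3.I1
cycle 8: W0.I2
cycle 9: W1.I2
cycle 10: W2.I2
cycle 11: W3.I2
cycle 12: W3.I3

Answer: 13 cycles, utilization 1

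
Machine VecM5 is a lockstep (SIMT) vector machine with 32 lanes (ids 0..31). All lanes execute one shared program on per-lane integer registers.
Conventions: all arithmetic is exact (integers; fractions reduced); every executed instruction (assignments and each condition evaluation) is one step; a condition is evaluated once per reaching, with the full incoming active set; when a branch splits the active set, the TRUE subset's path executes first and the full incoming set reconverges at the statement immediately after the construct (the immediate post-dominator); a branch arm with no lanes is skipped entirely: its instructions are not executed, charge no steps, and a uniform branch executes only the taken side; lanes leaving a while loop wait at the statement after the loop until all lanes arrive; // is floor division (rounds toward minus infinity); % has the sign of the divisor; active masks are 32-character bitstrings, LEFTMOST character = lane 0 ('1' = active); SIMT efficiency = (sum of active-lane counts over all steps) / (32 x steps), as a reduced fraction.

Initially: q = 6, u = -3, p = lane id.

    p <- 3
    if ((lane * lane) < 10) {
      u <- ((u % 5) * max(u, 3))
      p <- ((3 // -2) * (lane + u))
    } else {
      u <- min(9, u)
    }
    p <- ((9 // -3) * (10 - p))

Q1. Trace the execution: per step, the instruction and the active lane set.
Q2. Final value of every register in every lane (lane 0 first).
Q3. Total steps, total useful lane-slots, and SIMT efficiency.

step 0: p <- 3                       11111111111111111111111111111111
step 1: eval ((lane * lane) < 10)    11111111111111111111111111111111
step 2: u <- ((u % 5) * max(u, 3))   11110000000000000000000000000000
step 3: p <- ((3 // -2) * (lane + u)) 11110000000000000000000000000000
step 4: u <- min(9, u)               00001111111111111111111111111111
step 5: p <- ((9 // -3) * (10 - p))  11111111111111111111111111111111

Answer: 6 steps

q: 6,6,6,6,6,6,6,6,6,6,6,6,6,6,6,6,6,6,6,6,6,6,6,6,6,6,6,6,6,6,6,6
u: 6,6,6,6,-3,-3,-3,-3,-3,-3,-3,-3,-3,-3,-3,-3,-3,-3,-3,-3,-3,-3,-3,-3,-3,-3,-3,-3,-3,-3,-3,-3
p: -66,-72,-78,-84,-21,-21,-21,-21,-21,-21,-21,-21,-21,-21,-21,-21,-21,-21,-21,-21,-21,-21,-21,-21,-21,-21,-21,-21,-21,-21,-21,-21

steps = 6; useful = 132; efficiency = 132/192 = 11/16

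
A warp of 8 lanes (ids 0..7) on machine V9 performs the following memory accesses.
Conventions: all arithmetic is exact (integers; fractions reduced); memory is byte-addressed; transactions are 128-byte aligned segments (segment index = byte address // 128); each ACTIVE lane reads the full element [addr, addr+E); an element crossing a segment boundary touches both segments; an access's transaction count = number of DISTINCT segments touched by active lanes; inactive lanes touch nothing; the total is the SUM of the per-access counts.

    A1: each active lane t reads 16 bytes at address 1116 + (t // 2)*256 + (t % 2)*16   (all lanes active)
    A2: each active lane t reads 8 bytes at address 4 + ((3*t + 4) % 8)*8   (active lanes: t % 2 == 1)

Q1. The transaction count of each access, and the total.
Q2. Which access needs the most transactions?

A1: 4 transactions
A2: 1 transaction

Answer: 4,1; total 5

Answer: A1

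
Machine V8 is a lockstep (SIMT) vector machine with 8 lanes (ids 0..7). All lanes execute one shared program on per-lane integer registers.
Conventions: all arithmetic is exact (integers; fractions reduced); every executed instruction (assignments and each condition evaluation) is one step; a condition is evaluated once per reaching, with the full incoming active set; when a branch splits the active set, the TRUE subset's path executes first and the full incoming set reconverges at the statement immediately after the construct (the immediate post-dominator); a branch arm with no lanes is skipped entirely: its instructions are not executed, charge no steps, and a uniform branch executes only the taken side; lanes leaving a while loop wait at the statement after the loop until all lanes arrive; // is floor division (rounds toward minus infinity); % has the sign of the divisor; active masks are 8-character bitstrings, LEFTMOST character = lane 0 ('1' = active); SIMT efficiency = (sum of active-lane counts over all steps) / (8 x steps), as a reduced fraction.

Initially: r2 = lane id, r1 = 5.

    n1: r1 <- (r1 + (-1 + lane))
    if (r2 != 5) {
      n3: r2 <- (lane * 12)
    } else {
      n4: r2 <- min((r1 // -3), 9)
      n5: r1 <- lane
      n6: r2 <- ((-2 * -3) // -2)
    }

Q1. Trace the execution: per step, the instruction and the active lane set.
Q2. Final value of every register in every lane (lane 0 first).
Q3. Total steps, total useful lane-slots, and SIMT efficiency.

step 0: r1 <- (r1 + (-1 + lane))     11111111
step 1: eval (r2 != 5)               11111111
step 2: r2 <- (lane * 12)            11111011
step 3: r2 <- min((r1 // -3), 9)     00000100
step 4: r1 <- lane                   00000100
step 5: r2 <- ((-2 * -3) // -2)      00000100

Answer: 6 steps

r2: 0,12,24,36,48,-3,72,84
r1: 4,5,6,7,8,5,10,11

steps = 6; useful = 26; efficiency = 26/48 = 13/24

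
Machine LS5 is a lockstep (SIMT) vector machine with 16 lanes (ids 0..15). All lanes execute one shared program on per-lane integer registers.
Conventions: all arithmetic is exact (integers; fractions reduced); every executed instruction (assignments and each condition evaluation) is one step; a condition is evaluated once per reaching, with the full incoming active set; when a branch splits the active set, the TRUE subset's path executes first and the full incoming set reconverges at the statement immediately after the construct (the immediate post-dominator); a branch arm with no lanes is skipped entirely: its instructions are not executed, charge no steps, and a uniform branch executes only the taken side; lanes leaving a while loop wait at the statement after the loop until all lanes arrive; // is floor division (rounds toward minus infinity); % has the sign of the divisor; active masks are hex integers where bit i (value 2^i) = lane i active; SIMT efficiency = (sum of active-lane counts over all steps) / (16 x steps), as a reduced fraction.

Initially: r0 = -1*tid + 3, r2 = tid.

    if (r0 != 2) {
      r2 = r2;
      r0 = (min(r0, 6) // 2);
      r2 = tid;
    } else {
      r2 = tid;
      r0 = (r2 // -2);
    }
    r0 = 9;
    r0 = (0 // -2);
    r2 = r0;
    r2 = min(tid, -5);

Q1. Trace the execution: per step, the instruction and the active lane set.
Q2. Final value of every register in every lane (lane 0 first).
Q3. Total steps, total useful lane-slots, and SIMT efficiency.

step 0: eval (r0 != 2)               0xffff
step 1: r2 <- r2                     0xfffd
step 2: r0 <- (min(r0, 6) // 2)      0xfffd
step 3: r2 <- tid                    0xfffd
step 4: r2 <- tid                    0x0002
step 5: r0 <- (r2 // -2)             0x0002
step 6: r0 <- 9                      0xffff
step 7: r0 <- (0 // -2)              0xffff
step 8: r2 <- r0                     0xffff
step 9: r2 <- min(tid, -5)           0xffff

Answer: 10 steps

r0: 0,0,0,0,0,0,0,0,0,0,0,0,0,0,0,0
r2: -5,-5,-5,-5,-5,-5,-5,-5,-5,-5,-5,-5,-5,-5,-5,-5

steps = 10; useful = 127; efficiency = 127/160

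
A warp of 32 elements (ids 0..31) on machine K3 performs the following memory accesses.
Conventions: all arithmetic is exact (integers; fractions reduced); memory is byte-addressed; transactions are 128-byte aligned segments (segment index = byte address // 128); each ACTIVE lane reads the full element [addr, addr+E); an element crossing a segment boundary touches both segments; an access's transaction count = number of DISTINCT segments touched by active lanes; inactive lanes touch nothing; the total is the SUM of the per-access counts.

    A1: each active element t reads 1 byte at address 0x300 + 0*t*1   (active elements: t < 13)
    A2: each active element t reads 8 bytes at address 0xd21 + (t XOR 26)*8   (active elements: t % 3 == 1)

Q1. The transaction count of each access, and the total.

A1: 1 transaction
A2: 3 transactions

Answer: 1,3; total 4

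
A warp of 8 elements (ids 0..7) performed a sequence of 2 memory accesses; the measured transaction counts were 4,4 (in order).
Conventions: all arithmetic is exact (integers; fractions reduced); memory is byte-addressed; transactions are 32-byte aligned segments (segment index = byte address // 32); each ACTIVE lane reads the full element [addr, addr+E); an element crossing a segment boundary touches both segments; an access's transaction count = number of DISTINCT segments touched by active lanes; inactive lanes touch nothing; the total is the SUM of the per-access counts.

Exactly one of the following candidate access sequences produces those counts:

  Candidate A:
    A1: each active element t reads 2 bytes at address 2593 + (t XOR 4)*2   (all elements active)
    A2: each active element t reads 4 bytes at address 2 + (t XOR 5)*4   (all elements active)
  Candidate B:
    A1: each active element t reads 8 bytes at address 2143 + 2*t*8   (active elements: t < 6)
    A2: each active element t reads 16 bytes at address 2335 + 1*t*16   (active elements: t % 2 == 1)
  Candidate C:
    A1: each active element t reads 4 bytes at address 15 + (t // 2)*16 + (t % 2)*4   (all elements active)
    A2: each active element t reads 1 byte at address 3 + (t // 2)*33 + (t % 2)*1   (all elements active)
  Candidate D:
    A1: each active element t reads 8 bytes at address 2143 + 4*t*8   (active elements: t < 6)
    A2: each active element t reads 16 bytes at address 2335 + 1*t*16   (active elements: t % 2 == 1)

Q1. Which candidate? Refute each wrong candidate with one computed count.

A: A1 gives 1 transaction, not 4
C: A1 gives 3 transactions, not 4
D: A1 gives 7 transactions, not 4
B: all counts match (4,4)

Answer: B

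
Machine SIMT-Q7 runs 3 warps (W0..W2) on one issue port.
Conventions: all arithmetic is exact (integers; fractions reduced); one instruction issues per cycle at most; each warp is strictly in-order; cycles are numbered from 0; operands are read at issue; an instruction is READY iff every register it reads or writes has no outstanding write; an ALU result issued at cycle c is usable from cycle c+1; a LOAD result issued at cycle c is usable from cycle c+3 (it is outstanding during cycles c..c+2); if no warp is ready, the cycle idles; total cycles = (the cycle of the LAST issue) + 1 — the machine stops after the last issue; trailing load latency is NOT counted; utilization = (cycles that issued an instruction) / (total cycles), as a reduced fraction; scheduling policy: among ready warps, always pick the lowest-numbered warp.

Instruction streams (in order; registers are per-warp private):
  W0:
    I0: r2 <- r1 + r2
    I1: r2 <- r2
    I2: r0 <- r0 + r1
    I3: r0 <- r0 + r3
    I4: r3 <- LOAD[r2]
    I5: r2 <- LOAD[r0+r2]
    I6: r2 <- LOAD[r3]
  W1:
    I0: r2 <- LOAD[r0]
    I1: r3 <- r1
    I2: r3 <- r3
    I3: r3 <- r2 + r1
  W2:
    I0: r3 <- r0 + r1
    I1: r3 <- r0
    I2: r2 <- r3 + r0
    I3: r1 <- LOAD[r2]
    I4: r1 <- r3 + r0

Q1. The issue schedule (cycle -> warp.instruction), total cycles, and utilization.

cycle 0: W0.I0
cycle 1: W0.I1
cycle 2: W0.I2
cycle 3: W0.I3
cycle 4: W0.I4
cycle 5: W0.I5
cycle 6: W1.I0
cycle 7: W1.I1
cycle 8: W0.I6
cycle 9: W1.I2
cycle 10: W1.I3
cycle 11: W2.I0
cycle 12: W2.I1
cycle 13: W2.I2
cycle 14: W2.I3
cycle 15: idle
cycle 16: idle
cycle 17: W2.I4

Answer: 18 cycles, utilization 8/9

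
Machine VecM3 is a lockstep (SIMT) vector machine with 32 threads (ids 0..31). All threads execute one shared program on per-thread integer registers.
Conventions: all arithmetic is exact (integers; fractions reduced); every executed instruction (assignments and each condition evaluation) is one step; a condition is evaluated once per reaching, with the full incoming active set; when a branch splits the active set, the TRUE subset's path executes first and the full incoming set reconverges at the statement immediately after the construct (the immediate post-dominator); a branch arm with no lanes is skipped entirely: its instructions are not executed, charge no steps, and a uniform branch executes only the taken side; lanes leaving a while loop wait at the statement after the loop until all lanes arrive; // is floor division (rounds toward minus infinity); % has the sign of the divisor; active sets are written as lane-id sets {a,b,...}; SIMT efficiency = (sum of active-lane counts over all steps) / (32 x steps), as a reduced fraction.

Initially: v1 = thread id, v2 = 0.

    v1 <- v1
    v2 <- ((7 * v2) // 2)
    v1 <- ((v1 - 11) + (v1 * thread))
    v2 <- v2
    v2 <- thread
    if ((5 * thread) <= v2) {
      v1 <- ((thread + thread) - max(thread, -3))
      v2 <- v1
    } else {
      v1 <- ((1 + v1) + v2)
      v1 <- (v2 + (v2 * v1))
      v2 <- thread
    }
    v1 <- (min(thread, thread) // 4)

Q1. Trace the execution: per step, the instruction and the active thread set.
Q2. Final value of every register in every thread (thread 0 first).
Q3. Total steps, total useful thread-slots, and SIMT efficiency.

step 0: v1 <- v1                     {0,1,2,3,4,5,6,7,8,9,10,11,12,13,14,15,16,17,18,19,20,21,22,23,24,25,26,27,28,29,30,31}
step 1: v2 <- ((7 * v2) // 2)        {0,1,2,3,4,5,6,7,8,9,10,11,12,13,14,15,16,17,18,19,20,21,22,23,24,25,26,27,28,29,30,31}
step 2: v1 <- ((v1 - 11) + (v1 * thread)) {0,1,2,3,4,5,6,7,8,9,10,11,12,13,14,15,16,17,18,19,20,21,22,23,24,25,26,27,28,29,30,31}
step 3: v2 <- v2                     {0,1,2,3,4,5,6,7,8,9,10,11,12,13,14,15,16,17,18,19,20,21,22,23,24,25,26,27,28,29,30,31}
step 4: v2 <- thread                 {0,1,2,3,4,5,6,7,8,9,10,11,12,13,14,15,16,17,18,19,20,21,22,23,24,25,26,27,28,29,30,31}
step 5: eval ((5 * thread) <= v2)    {0,1,2,3,4,5,6,7,8,9,10,11,12,13,14,15,16,17,18,19,20,21,22,23,24,25,26,27,28,29,30,31}
step 6: v1 <- ((thread + thread) - max(thread, -3)) {0}
step 7: v2 <- v1                     {0}
step 8: v1 <- ((1 + v1) + v2)        {1,2,3,4,5,6,7,8,9,10,11,12,13,14,15,16,17,18,19,20,21,22,23,24,25,26,27,28,29,30,31}
step 9: v1 <- (v2 + (v2 * v1))       {1,2,3,4,5,6,7,8,9,10,11,12,13,14,15,16,17,18,19,20,21,22,23,24,25,26,27,28,29,30,31}
step 10: v2 <- thread                 {1,2,3,4,5,6,7,8,9,10,11,12,13,14,15,16,17,18,19,20,21,22,23,24,25,26,27,28,29,30,31}
step 11: v1 <- (min(thread, thread) // 4) {0,1,2,3,4,5,6,7,8,9,10,11,12,13,14,15,16,17,18,19,20,21,22,23,24,25,26,27,28,29,30,31}

Answer: 12 steps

v1: 0,0,0,0,1,1,1,1,2,2,2,2,3,3,3,3,4,4,4,4,5,5,5,5,6,6,6,6,7,7,7,7
v2: 0,1,2,3,4,5,6,7,8,9,10,11,12,13,14,15,16,17,18,19,20,21,22,23,24,25,26,27,28,29,30,31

steps = 12; useful = 319; efficiency = 319/384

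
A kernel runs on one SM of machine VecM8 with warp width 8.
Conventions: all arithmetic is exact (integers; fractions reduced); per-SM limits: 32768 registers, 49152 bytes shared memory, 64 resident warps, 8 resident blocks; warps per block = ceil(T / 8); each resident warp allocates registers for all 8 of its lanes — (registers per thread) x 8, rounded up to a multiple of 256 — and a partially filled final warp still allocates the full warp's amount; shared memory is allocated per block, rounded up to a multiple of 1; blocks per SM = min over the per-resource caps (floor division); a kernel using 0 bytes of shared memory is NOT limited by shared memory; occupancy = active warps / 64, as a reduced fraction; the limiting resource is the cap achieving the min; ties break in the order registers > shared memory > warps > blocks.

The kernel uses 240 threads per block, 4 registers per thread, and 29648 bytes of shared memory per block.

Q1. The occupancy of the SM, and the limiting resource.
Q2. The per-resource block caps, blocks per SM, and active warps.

Answer: occupancy 15/32, limited by shared memory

registers: 4 blocks
shared memory: 1 block
warps: 2 blocks
blocks: 8 blocks

Answer: 1 block, 30 active warps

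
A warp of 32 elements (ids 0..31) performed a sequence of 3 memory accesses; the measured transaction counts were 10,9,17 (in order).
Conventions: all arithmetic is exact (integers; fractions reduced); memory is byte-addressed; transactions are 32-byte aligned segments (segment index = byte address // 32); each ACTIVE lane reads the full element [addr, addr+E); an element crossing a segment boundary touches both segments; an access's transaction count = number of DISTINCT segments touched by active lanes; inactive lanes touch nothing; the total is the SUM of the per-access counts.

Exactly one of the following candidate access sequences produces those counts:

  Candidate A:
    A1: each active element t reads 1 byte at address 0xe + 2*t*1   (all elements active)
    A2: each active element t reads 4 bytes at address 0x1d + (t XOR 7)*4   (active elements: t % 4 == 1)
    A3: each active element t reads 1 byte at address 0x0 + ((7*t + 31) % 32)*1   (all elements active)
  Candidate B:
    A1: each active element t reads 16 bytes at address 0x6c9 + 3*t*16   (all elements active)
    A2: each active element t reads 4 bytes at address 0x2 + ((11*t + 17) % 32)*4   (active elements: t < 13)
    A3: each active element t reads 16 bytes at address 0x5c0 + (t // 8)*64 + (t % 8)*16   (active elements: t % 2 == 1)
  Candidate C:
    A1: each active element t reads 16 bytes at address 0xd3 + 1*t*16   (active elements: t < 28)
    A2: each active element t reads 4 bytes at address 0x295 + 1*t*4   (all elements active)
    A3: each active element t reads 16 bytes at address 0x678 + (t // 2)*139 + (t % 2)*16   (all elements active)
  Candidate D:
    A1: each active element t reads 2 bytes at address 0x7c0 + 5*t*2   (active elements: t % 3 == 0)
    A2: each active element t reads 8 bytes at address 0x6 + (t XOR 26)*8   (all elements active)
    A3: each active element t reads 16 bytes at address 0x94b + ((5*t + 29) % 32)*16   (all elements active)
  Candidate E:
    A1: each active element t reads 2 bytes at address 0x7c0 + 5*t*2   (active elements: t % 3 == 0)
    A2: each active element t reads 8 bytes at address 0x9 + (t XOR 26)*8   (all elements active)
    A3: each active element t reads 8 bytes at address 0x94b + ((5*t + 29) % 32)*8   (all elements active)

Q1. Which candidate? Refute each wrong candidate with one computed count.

A: A1 gives 3 transactions, not 10
B: A1 gives 48 transactions, not 10
C: A1 gives 15 transactions, not 10
E: A3 gives 9 transactions, not 17
D: all counts match (10,9,17)

Answer: D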